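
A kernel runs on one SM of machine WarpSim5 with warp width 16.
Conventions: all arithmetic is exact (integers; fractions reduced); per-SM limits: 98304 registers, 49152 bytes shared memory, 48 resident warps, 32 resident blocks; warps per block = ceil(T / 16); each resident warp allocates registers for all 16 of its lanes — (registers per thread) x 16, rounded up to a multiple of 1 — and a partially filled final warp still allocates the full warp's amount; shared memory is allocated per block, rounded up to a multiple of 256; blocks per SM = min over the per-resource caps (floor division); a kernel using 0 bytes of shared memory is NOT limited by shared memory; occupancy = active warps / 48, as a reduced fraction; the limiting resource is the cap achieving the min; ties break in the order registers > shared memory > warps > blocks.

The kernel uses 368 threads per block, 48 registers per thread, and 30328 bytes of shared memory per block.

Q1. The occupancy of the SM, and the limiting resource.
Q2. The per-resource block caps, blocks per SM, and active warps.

Answer: occupancy 23/48, limited by shared memory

registers: 5 blocks
shared memory: 1 block
warps: 2 blocks
blocks: 32 blocks

Answer: 1 block, 23 active warps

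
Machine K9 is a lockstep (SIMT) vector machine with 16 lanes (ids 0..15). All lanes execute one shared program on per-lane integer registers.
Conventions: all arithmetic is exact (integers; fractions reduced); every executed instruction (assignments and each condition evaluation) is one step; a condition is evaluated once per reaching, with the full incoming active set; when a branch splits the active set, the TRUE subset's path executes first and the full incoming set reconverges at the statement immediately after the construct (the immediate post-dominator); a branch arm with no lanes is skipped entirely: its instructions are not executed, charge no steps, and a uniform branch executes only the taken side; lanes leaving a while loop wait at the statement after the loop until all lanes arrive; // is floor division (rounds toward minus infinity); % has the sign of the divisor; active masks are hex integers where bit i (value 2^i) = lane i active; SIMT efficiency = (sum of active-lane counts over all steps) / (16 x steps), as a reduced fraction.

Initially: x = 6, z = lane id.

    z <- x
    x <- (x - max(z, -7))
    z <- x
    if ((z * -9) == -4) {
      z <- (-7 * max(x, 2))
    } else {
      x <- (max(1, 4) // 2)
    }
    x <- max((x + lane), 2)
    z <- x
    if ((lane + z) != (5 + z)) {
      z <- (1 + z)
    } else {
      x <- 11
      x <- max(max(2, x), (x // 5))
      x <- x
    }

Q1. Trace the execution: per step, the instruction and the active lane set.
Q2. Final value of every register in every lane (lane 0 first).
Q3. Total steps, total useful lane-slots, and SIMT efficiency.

step 0: z <- x                       0xffff
step 1: x <- (x - max(z, -7))        0xffff
step 2: z <- x                       0xffff
step 3: eval ((z * -9) == -4)        0xffff
step 4: x <- (max(1, 4) // 2)        0xffff
step 5: x <- max((x + lane), 2)      0xffff
step 6: z <- x                       0xffff
step 7: eval ((lane + z) != (5 + z)) 0xffff
step 8: z <- (1 + z)                 0xffdf
step 9: x <- 11                      0x0020
step 10: x <- max(max(2, x), (x // 5)) 0x0020
step 11: x <- x                       0x0020

Answer: 12 steps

x: 2,3,4,5,6,11,8,9,10,11,12,13,14,15,16,17
z: 3,4,5,6,7,7,9,10,11,12,13,14,15,16,17,18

steps = 12; useful = 146; efficiency = 146/192 = 73/96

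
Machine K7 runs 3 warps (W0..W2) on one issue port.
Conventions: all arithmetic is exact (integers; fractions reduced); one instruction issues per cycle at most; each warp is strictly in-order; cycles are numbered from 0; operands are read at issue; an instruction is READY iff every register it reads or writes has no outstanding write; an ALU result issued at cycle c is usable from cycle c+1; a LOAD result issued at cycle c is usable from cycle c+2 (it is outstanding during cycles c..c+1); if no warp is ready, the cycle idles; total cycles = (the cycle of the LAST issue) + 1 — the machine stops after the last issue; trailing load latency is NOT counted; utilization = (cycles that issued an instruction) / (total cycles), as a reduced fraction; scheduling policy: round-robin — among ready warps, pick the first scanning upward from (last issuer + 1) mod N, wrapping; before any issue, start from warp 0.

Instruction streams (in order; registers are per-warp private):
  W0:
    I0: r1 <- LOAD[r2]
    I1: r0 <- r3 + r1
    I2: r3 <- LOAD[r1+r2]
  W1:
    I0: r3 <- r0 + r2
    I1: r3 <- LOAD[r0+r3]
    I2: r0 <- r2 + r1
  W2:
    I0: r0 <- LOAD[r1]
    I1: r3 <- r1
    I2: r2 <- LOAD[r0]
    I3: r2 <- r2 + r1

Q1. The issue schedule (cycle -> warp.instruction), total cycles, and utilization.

cycle 0: W0.I0
cycle 1: W1.I0
cycle 2: W2.I0
cycle 3: W0.I1
cycle 4: W1.I1
cycle 5: W2.I1
cycle 6: W0.I2
cycle 7: W1.I2
cycle 8: W2.I2
cycle 9: idle
cycle 10: W2.I3

Answer: 11 cycles, utilization 10/11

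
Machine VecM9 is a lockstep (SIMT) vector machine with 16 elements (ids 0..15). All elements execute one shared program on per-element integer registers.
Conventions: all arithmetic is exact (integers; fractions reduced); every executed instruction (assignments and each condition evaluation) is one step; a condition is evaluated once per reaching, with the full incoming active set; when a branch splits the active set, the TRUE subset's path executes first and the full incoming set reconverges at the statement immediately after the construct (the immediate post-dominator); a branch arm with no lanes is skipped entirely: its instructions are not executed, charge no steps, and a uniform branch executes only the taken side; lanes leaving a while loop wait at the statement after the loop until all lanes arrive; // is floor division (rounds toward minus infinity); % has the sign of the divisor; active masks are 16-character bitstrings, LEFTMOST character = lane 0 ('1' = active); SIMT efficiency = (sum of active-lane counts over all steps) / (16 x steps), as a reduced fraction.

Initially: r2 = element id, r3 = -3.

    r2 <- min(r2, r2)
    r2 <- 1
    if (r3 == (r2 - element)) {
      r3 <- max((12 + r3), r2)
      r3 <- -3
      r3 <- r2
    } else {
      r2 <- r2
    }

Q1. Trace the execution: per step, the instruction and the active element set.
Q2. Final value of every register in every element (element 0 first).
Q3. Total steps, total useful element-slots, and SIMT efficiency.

step 0: r2 <- min(r2, r2)            1111111111111111
step 1: r2 <- 1                      1111111111111111
step 2: eval (r3 == (r2 - element))  1111111111111111
step 3: r3 <- max((12 + r3), r2)     0000100000000000
step 4: r3 <- -3                     0000100000000000
step 5: r3 <- r2                     0000100000000000
step 6: r2 <- r2                     1111011111111111

Answer: 7 steps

r2: 1,1,1,1,1,1,1,1,1,1,1,1,1,1,1,1
r3: -3,-3,-3,-3,1,-3,-3,-3,-3,-3,-3,-3,-3,-3,-3,-3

steps = 7; useful = 66; efficiency = 66/112 = 33/56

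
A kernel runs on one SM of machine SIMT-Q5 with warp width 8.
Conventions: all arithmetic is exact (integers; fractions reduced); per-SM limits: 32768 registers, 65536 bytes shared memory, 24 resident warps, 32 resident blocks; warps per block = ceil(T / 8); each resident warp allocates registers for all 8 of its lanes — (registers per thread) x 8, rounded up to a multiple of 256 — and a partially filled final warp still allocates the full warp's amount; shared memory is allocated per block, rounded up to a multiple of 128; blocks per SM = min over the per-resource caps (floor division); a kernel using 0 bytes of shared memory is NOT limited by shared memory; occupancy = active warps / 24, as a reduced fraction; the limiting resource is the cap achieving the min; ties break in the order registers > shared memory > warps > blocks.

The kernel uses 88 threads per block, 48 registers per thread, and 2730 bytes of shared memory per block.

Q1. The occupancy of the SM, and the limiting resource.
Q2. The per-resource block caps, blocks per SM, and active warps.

Answer: occupancy 11/12, limited by warps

registers: 5 blocks
shared memory: 23 blocks
warps: 2 blocks
blocks: 32 blocks

Answer: 2 blocks, 22 active warps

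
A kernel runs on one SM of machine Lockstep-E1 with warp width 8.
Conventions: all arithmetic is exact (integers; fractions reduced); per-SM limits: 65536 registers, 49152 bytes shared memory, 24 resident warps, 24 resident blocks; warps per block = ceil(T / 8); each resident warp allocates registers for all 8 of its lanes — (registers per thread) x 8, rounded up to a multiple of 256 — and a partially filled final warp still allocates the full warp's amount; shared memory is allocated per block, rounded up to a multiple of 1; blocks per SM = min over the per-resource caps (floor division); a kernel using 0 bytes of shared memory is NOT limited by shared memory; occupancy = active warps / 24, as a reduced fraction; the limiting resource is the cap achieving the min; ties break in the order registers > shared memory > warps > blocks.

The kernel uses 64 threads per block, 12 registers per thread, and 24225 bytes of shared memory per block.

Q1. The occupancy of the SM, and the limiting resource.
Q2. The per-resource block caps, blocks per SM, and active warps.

Answer: occupancy 2/3, limited by shared memory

registers: 32 blocks
shared memory: 2 blocks
warps: 3 blocks
blocks: 24 blocks

Answer: 2 blocks, 16 active warps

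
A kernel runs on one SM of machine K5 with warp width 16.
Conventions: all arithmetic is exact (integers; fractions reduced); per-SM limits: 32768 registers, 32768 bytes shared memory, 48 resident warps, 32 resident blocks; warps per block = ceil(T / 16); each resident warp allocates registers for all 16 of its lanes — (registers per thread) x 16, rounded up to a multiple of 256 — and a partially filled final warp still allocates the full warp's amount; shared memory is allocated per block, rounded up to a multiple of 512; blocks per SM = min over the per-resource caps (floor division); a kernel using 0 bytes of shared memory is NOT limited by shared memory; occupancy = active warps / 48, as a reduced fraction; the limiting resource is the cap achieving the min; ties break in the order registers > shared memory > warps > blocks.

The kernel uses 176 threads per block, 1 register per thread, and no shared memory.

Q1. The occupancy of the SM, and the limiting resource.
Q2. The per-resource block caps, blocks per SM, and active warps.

Answer: occupancy 11/12, limited by warps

registers: 11 blocks
shared memory: no limit (kernel uses none)
warps: 4 blocks
blocks: 32 blocks

Answer: 4 blocks, 44 active warps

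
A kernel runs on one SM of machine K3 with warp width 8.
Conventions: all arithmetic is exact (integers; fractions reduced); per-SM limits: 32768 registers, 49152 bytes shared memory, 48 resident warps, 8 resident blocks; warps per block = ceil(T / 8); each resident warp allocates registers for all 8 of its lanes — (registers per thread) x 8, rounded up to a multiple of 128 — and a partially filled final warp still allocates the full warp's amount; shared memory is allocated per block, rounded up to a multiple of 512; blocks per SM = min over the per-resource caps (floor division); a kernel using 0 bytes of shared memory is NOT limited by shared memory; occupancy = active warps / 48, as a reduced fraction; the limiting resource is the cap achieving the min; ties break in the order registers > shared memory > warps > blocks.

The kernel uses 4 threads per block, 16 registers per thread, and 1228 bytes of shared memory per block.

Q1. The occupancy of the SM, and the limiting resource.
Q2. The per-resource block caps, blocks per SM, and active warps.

Answer: occupancy 1/6, limited by blocks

registers: 256 blocks
shared memory: 32 blocks
warps: 48 blocks
blocks: 8 blocks

Answer: 8 blocks, 8 active warps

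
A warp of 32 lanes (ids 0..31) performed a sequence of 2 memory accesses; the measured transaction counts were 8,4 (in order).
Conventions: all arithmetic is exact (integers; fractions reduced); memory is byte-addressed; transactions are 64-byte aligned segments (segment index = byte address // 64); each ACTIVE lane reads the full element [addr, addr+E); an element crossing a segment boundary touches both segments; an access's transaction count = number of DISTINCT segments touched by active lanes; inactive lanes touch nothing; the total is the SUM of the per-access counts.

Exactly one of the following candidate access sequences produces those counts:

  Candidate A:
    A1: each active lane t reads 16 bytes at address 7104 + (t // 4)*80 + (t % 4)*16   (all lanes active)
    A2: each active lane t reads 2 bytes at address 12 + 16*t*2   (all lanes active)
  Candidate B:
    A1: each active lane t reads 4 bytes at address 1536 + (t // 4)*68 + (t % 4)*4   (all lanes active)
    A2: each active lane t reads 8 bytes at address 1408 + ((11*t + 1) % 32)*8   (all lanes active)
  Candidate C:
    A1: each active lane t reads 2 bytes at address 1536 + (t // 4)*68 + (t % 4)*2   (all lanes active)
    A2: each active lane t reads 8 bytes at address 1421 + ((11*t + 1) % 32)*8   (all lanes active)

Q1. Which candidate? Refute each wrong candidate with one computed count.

A: A1 gives 10 transactions, not 8
C: A2 gives 5 transactions, not 4
B: all counts match (8,4)

Answer: B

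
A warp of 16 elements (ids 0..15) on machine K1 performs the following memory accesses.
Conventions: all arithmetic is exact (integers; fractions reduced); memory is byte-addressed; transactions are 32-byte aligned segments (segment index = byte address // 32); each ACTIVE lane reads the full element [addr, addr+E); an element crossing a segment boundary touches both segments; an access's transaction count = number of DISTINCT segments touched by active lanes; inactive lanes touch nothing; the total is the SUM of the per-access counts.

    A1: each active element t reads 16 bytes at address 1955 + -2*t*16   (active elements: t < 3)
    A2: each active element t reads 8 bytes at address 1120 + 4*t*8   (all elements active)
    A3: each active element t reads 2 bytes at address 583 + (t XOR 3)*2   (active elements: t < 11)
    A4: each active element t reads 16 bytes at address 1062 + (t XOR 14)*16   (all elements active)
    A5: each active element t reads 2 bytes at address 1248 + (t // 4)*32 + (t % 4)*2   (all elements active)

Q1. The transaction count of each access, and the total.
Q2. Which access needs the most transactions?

A1: 3 transactions
A2: 16 transactions
A3: 1 transaction
A4: 9 transactions
A5: 4 transactions

Answer: 3,16,1,9,4; total 33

Answer: A2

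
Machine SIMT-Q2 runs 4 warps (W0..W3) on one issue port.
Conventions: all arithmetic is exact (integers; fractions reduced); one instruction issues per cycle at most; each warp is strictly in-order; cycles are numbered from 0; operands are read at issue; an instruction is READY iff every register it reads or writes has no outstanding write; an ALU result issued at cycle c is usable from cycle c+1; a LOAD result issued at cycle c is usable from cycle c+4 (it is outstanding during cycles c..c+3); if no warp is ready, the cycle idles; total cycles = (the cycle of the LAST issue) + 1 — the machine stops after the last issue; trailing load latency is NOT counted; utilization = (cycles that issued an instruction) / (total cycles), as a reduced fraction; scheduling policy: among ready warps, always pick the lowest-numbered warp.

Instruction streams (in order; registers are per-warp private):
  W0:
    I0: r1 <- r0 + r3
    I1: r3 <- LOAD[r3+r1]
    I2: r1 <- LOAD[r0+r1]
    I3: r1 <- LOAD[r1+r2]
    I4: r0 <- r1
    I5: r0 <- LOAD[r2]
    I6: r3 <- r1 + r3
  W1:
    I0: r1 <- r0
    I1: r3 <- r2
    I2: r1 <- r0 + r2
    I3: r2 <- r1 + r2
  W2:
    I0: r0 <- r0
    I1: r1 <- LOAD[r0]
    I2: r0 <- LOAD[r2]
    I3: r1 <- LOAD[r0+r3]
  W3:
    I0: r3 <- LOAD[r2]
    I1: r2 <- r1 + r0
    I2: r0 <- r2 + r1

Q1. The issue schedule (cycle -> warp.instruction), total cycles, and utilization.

cycle 0: W0.I0
cycle 1: W0.I1
cycle 2: W0.I2
cycle 3: W1.I0
cycle 4: W1.I1
cycle 5: W1.I2
cycle 6: W0.I3
cycle 7: W1.I3
cycle 8: W2.I0
cycle 9: W2.I1
cycle 10: W0.I4
cycle 11: W0.I5
cycle 12: W0.I6
cycle 13: W2.I2
cycle 14: W3.I0
cycle 15: W3.I1
cycle 16: W3.I2
cycle 17: W2.I3

Answer: 18 cycles, utilization 1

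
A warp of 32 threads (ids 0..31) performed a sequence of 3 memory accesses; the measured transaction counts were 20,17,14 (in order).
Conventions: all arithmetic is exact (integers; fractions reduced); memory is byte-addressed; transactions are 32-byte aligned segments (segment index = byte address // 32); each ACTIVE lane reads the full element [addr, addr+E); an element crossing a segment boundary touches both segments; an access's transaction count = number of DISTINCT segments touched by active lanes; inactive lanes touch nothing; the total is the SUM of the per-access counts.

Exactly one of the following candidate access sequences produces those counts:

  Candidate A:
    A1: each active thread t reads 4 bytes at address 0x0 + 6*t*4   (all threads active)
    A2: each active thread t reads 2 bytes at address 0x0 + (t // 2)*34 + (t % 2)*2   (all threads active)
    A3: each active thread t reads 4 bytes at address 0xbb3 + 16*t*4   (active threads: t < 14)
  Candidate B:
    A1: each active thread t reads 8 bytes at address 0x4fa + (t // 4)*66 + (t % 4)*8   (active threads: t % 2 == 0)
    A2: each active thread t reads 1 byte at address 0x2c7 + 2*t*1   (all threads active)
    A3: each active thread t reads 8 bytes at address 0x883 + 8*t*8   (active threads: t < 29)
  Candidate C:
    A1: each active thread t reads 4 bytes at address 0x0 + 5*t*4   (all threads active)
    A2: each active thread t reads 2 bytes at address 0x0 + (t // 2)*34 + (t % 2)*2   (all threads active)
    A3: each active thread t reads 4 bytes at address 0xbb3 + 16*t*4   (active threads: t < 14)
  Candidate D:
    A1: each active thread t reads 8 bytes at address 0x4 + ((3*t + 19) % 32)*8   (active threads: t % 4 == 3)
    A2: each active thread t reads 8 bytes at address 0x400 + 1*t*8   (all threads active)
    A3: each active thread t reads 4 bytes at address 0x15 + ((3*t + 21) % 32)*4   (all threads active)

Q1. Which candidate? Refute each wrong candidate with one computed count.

A: A1 gives 24 transactions, not 20
B: A1 gives 11 transactions, not 20
D: A1 gives 8 transactions, not 20
C: all counts match (20,17,14)

Answer: C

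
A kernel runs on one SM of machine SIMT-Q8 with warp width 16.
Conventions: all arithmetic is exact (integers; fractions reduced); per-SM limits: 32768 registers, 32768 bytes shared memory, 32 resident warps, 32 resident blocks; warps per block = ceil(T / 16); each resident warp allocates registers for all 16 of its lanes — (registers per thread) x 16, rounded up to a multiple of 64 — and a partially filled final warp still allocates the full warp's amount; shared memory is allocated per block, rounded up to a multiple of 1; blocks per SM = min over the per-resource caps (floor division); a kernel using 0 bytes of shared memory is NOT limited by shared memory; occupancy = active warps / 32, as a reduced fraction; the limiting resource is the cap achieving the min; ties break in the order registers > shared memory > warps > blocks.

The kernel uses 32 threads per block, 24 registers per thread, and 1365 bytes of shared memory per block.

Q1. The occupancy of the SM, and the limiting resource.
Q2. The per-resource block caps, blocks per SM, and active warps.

Answer: occupancy 1, limited by warps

registers: 42 blocks
shared memory: 24 blocks
warps: 16 blocks
blocks: 32 blocks

Answer: 16 blocks, 32 active warps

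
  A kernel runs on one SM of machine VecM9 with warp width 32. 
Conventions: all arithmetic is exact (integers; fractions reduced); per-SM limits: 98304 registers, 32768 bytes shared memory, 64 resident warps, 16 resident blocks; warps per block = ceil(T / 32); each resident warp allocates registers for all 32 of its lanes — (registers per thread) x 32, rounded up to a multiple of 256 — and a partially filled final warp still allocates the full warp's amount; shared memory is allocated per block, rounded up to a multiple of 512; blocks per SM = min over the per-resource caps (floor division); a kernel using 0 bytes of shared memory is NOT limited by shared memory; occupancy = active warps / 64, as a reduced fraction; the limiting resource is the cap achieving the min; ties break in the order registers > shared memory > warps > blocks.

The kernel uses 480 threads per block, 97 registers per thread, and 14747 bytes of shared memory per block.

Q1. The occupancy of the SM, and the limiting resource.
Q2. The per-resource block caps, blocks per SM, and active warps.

Answer: occupancy 15/64, limited by registers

registers: 1 block
shared memory: 2 blocks
warps: 4 blocks
blocks: 16 blocks

Answer: 1 block, 15 active warps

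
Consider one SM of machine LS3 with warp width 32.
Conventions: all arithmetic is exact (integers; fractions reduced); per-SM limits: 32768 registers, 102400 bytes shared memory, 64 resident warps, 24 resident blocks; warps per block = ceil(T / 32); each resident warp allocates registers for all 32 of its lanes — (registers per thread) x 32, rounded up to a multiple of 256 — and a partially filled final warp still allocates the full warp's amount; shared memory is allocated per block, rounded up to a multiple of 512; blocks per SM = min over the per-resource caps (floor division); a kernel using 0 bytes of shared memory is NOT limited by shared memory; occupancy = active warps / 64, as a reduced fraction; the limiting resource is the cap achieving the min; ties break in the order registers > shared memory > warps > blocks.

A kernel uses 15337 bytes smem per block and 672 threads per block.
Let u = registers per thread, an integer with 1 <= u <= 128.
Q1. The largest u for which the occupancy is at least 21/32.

Answer: u = 24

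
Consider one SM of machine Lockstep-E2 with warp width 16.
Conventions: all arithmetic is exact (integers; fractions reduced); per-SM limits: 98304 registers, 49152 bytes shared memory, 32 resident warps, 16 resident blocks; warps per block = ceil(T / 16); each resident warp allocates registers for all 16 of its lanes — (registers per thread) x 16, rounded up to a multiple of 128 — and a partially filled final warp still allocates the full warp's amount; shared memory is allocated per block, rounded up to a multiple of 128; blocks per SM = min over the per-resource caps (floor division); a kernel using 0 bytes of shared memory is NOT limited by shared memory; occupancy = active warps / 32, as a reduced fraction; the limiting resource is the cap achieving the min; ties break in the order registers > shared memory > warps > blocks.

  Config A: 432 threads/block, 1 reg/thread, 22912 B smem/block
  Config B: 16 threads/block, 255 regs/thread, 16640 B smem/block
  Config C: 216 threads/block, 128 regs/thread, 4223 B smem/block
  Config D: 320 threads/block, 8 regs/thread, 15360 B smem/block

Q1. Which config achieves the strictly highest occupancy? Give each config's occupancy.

occupancies: A 27/32, B 1/16, C 7/8, D 5/8

Answer: C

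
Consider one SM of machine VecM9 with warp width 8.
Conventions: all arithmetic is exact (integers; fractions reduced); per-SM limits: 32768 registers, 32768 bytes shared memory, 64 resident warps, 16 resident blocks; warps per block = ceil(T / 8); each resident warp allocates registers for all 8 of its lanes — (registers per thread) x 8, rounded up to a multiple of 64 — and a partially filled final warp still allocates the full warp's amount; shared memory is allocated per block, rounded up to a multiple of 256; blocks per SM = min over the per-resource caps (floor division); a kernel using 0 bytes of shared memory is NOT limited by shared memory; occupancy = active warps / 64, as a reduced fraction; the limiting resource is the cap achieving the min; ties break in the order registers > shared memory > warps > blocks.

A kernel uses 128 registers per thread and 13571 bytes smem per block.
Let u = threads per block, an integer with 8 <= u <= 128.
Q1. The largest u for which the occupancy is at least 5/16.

Answer: u = 128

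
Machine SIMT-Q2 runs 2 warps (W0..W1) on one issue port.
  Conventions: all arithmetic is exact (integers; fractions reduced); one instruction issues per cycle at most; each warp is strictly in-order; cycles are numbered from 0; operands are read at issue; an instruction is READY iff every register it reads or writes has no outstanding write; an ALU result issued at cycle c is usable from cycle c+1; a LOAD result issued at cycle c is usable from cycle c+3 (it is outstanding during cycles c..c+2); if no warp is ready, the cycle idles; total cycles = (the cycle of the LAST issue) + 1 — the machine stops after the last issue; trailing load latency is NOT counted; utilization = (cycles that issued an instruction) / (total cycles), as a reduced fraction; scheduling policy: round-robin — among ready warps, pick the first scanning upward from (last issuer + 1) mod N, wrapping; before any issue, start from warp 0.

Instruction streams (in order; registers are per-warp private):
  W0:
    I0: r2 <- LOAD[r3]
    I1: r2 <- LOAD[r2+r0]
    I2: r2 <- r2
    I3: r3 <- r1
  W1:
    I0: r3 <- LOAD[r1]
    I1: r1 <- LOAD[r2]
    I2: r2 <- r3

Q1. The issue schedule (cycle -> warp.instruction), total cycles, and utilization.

cycle 0: W0.I0
cycle 1: W1.I0
cycle 2: W1.I1
cycle 3: W0.I1
cycle 4: W1.I2
cycle 5: idle
cycle 6: W0.I2
cycle 7: W0.I3

Answer: 8 cycles, utilization 7/8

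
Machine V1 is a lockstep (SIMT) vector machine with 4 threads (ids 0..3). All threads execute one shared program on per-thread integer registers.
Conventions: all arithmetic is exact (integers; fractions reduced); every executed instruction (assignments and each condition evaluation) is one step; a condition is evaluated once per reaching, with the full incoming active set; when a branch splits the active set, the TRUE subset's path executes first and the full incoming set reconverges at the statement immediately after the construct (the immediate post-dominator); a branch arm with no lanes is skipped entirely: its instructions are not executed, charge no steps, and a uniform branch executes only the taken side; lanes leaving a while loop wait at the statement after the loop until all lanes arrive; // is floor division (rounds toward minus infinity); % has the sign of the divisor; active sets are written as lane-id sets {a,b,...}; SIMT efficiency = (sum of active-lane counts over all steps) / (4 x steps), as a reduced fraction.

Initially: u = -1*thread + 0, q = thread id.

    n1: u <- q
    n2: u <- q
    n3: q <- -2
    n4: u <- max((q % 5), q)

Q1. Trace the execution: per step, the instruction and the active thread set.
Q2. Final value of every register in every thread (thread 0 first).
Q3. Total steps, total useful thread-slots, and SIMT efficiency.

step 0: u <- q                       {0,1,2,3}
step 1: u <- q                       {0,1,2,3}
step 2: q <- -2                      {0,1,2,3}
step 3: u <- max((q % 5), q)         {0,1,2,3}

Answer: 4 steps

u: 3,3,3,3
q: -2,-2,-2,-2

steps = 4; useful = 16; efficiency = 16/16 = 1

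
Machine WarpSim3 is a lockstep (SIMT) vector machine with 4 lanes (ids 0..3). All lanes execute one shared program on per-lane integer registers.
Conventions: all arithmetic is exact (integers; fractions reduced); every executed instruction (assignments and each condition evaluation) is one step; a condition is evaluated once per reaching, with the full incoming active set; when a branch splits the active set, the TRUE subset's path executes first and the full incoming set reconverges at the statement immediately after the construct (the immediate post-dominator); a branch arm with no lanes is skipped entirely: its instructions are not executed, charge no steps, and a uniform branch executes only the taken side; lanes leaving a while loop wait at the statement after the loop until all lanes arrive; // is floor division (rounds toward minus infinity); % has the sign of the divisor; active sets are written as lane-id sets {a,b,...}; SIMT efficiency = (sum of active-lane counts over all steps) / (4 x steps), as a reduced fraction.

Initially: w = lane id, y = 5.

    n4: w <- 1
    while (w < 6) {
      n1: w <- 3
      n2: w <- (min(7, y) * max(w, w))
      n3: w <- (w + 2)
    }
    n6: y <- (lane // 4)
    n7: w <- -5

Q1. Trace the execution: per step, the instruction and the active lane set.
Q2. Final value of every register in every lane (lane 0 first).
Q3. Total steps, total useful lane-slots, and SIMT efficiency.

step 0: w <- 1                       {0,1,2,3}
step 1: eval (w < 6)                 {0,1,2,3}
step 2: w <- 3                       {0,1,2,3}
step 3: w <- (min(7, y) * max(w, w)) {0,1,2,3}
step 4: w <- (w + 2)                 {0,1,2,3}
step 5: eval (w < 6)                 {0,1,2,3}
step 6: y <- (lane // 4)             {0,1,2,3}
step 7: w <- -5                      {0,1,2,3}

Answer: 8 steps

w: -5,-5,-5,-5
y: 0,0,0,0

steps = 8; useful = 32; efficiency = 32/32 = 1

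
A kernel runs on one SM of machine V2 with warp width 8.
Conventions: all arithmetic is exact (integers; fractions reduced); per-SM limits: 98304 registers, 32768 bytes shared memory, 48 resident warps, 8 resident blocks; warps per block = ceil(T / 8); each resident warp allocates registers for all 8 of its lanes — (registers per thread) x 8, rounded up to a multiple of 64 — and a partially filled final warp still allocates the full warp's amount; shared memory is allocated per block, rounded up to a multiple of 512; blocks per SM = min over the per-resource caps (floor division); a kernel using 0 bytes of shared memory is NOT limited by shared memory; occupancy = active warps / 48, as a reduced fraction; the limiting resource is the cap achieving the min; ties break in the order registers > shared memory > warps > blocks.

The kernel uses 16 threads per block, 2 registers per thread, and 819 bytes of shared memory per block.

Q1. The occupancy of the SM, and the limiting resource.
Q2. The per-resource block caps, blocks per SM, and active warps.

Answer: occupancy 1/3, limited by blocks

registers: 768 blocks
shared memory: 32 blocks
warps: 24 blocks
blocks: 8 blocks

Answer: 8 blocks, 16 active warps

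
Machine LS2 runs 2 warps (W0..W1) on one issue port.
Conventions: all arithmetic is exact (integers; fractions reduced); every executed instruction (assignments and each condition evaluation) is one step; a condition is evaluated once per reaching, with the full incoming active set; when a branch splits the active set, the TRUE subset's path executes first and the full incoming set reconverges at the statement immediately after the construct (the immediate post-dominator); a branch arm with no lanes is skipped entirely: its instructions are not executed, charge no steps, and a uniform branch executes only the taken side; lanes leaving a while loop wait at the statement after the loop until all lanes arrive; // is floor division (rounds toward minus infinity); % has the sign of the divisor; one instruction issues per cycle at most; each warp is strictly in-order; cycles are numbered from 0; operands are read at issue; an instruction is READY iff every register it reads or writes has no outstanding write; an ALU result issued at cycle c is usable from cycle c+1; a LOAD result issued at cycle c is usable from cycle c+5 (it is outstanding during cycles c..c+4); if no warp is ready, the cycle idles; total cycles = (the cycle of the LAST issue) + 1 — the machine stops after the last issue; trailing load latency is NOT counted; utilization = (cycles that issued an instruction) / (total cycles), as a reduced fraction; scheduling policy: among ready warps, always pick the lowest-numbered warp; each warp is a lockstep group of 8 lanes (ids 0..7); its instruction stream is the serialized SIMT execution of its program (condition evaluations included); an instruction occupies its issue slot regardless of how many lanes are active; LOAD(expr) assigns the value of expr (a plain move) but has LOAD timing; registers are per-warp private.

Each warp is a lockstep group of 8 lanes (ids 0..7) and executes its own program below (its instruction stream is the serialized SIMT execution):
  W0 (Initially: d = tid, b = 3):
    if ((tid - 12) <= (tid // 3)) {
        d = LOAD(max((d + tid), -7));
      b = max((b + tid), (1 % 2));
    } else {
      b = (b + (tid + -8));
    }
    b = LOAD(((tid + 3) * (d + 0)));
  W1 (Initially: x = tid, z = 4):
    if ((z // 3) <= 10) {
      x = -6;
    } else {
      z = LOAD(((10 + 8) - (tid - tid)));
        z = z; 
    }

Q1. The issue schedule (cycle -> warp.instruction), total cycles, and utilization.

cycle 0: W0.I0
cycle 1: W0.I1
cycle 2: W0.I2
cycle 3: W1.I0
cycle 4: W1.I1
cycle 5: idle
cycle 6: W0.I3

Answer: 7 cycles, utilization 6/7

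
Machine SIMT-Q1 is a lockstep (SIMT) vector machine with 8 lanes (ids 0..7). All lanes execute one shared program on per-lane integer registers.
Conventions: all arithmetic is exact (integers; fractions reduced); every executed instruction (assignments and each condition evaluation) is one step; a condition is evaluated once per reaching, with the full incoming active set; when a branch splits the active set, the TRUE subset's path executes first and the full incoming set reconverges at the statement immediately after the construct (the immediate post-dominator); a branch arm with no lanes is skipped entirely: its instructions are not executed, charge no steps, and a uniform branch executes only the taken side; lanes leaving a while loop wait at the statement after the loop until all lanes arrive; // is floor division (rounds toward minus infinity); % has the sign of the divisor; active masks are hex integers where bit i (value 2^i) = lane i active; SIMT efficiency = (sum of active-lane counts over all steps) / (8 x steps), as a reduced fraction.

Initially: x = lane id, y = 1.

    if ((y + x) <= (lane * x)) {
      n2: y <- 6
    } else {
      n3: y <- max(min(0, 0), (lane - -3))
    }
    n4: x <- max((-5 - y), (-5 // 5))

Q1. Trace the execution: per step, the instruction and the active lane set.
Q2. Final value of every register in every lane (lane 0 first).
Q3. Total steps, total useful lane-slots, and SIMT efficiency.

step 0: eval ((y + x) <= (lane * x)) 0xff
step 1: y <- 6                       0xfc
step 2: y <- max(min(0, 0), (lane - -3)) 0x03
step 3: x <- max((-5 - y), (-5 // 5)) 0xff

Answer: 4 steps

x: -1,-1,-1,-1,-1,-1,-1,-1
y: 3,4,6,6,6,6,6,6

steps = 4; useful = 24; efficiency = 24/32 = 3/4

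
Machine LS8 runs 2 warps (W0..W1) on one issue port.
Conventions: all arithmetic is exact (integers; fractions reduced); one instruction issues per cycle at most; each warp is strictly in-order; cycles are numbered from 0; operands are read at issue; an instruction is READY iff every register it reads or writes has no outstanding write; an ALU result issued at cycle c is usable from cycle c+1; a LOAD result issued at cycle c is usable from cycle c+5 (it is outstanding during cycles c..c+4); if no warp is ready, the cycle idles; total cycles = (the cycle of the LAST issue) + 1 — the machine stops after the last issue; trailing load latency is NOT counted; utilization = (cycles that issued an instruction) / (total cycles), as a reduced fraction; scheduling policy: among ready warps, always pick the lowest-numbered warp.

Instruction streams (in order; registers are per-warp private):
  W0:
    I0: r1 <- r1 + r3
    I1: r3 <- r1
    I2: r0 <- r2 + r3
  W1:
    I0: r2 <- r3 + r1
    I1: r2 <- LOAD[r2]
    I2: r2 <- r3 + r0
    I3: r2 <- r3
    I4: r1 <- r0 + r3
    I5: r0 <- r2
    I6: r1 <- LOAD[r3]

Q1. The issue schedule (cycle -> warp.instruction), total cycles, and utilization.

cycle 0: W0.I0
cycle 1: W0.I1
cycle 2: W0.I2
cycle 3: W1.I0
cycle 4: W1.I1
cycle 5: idle
cycle 6: idle
cycle 7: idle
cycle 8: idle
cycle 9: W1.I2
cycle 10: W1.I3
cycle 11: W1.I4
cycle 12: W1.I5
cycle 13: W1.I6

Answer: 14 cycles, utilization 5/7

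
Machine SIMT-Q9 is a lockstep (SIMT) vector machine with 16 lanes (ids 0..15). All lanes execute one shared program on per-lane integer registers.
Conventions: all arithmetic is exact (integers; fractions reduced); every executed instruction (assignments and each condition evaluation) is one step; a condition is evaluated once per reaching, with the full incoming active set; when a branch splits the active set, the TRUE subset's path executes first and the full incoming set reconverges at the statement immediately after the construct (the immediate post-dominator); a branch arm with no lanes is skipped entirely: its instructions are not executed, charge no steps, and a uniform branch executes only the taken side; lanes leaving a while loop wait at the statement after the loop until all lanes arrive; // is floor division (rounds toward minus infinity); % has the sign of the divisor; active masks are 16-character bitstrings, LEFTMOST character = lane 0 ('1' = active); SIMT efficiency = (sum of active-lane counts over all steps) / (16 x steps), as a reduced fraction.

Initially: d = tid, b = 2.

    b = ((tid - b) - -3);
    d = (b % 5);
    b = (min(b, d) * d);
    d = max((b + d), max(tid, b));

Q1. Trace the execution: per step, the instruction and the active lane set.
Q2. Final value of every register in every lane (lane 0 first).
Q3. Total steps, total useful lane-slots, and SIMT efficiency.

step 0: b <- ((tid - b) - -3)        1111111111111111
step 1: d <- (b % 5)                 1111111111111111
step 2: b <- (min(b, d) * d)         1111111111111111
step 3: d <- max((b + d), max(tid, b)) 1111111111111111

Answer: 4 steps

d: 2,6,12,20,4,5,6,12,20,9,10,11,12,20,14,15
b: 1,4,9,16,0,1,4,9,16,0,1,4,9,16,0,1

steps = 4; useful = 64; efficiency = 64/64 = 1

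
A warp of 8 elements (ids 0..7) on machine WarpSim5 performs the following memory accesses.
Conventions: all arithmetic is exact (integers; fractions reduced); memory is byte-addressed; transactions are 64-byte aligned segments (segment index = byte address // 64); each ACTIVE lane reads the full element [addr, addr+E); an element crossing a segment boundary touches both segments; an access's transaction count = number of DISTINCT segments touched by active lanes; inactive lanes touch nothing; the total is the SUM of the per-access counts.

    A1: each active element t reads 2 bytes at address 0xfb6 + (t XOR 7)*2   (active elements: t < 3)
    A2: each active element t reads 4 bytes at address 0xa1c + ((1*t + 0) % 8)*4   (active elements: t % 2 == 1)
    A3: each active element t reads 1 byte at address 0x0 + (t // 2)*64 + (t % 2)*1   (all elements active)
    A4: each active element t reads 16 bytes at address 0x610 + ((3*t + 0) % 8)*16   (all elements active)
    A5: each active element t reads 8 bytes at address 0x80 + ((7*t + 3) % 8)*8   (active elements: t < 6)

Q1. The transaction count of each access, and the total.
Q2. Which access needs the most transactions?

A1: 1 transaction
A2: 1 transaction
A3: 4 transactions
A4: 3 transactions
A5: 1 transaction

Answer: 1,1,4,3,1; total 10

Answer: A3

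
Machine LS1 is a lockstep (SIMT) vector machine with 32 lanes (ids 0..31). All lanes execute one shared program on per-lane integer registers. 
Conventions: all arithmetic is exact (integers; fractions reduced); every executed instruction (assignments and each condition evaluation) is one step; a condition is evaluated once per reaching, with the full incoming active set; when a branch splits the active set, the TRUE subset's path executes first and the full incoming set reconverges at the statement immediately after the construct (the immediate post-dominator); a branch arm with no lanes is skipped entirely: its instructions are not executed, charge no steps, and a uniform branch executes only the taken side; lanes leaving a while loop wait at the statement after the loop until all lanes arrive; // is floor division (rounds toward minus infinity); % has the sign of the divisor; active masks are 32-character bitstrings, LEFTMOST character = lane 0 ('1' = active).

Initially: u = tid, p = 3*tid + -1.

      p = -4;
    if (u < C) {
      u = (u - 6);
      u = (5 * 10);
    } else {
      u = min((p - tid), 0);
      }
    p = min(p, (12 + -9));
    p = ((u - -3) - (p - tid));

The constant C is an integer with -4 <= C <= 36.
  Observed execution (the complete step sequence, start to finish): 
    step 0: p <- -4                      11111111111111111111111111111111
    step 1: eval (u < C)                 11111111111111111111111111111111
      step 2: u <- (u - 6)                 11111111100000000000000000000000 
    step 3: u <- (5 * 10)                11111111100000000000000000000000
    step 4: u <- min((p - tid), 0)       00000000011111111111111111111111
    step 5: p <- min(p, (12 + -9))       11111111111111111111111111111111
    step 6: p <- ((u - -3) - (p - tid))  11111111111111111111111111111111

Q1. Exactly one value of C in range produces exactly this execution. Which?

Answer: C = 9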